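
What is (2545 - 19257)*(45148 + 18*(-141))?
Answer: -712098320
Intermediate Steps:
(2545 - 19257)*(45148 + 18*(-141)) = -16712*(45148 - 2538) = -16712*42610 = -712098320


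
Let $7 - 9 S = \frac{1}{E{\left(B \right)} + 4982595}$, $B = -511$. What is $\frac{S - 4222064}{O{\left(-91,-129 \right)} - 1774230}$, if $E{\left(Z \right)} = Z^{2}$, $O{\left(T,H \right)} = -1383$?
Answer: $\frac{66417901414135}{27932430893724} \approx 2.3778$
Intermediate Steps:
$S = \frac{12235337}{15731148}$ ($S = \frac{7}{9} - \frac{1}{9 \left(\left(-511\right)^{2} + 4982595\right)} = \frac{7}{9} - \frac{1}{9 \left(261121 + 4982595\right)} = \frac{7}{9} - \frac{1}{9 \cdot 5243716} = \frac{7}{9} - \frac{1}{47193444} = \frac{12235337}{15731148} \approx 0.77778$)
$\frac{S - 4222064}{O{\left(-91,-129 \right)} - 1774230} = \frac{\frac{12235337}{15731148} - 4222064}{-1383 - 1774230} = - \frac{66417901414135}{15731148 \left(-1775613\right)} = \left(- \frac{66417901414135}{15731148}\right) \left(- \frac{1}{1775613}\right) = \frac{66417901414135}{27932430893724}$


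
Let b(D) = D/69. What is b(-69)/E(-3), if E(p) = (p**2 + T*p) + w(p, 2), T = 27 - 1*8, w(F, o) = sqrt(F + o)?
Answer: 48/2305 + I/2305 ≈ 0.020824 + 0.00043384*I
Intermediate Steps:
b(D) = D/69 (b(D) = D*(1/69) = D/69)
T = 19 (T = 27 - 8 = 19)
E(p) = p**2 + sqrt(2 + p) + 19*p (E(p) = (p**2 + 19*p) + sqrt(p + 2) = (p**2 + 19*p) + sqrt(2 + p) = p**2 + sqrt(2 + p) + 19*p)
b(-69)/E(-3) = ((1/69)*(-69))/((-3)**2 + sqrt(2 - 3) + 19*(-3)) = -1/(9 + sqrt(-1) - 57) = -1/(9 + I - 57) = -1/(-48 + I) = -(-48 - I)/2305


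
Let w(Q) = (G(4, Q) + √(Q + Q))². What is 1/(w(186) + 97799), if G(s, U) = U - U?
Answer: 1/98171 ≈ 1.0186e-5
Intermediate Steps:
G(s, U) = 0
w(Q) = 2*Q (w(Q) = (0 + √(Q + Q))² = (0 + √(2*Q))² = (0 + √2*√Q)² = (√2*√Q)² = 2*Q)
1/(w(186) + 97799) = 1/(2*186 + 97799) = 1/(372 + 97799) = 1/98171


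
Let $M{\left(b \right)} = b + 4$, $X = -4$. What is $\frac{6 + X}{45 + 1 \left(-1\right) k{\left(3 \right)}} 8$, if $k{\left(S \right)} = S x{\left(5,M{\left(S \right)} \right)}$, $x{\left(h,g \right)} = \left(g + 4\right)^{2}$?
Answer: $- \frac{8}{159} \approx -0.050314$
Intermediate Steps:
$M{\left(b \right)} = 4 + b$
$x{\left(h,g \right)} = \left(4 + g\right)^{2}$
$k{\left(S \right)} = S \left(8 + S\right)^{2}$ ($k{\left(S \right)} = S \left(4 + \left(4 + S\right)\right)^{2} = S \left(8 + S\right)^{2}$)
$\frac{6 + X}{45 + 1 \left(-1\right) k{\left(3 \right)}} 8 = \frac{6 - 4}{45 + 1 \left(-1\right) 3 \left(8 + 3\right)^{2}} \cdot 8 = \frac{2}{45 - 3 \cdot 11^{2}} \cdot 8 = \frac{2}{45 - 3 \cdot 121} \cdot 8 = \frac{2}{45 - 363} \cdot 8 = \frac{2}{-318} \cdot 8 = 2 \left(- \frac{1}{318}\right) 8 = \left(- \frac{1}{159}\right) 8 = - \frac{8}{159}$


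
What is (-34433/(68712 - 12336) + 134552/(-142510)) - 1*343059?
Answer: -1378098908356111/4017071880 ≈ -3.4306e+5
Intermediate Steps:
(-34433/(68712 - 12336) + 134552/(-142510)) - 1*343059 = (-34433/56376 + 134552*(-1/142510)) - 343059 = (-34433*1/56376 - 67276/71255) - 343059 = (-34433/56376 - 67276/71255) - 343059 = -6246275191/4017071880 - 343059 = -1378098908356111/4017071880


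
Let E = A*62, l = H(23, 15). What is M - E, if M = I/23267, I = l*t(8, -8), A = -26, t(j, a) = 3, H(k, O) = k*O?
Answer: 37507439/23267 ≈ 1612.0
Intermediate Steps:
H(k, O) = O*k
l = 345 (l = 15*23 = 345)
I = 1035 (I = 345*3 = 1035)
M = 1035/23267 ≈ 0.044484
E = -1612 (E = -26*62 = -1612)
M - E = 1035/23267 - 1*(-1612) = 1035/23267 + 1612 = 37507439/23267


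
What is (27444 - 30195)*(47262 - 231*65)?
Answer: -88711497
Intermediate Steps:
(27444 - 30195)*(47262 - 231*65) = -2751*(47262 - 15015) = -2751*32247 = -88711497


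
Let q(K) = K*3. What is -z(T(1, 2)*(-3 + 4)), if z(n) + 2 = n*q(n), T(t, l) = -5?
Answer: -73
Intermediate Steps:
q(K) = 3*K
z(n) = -2 + 3*n² (z(n) = -2 + n*(3*n) = -2 + 3*n²)
-z(T(1, 2)*(-3 + 4)) = -(-2 + 3*(-5*(-3 + 4))²) = -(-2 + 3*(-5*1)²) = -(-2 + 3*(-5)²) = -(-2 + 3*25) = -(-2 + 75) = -1*73 = -73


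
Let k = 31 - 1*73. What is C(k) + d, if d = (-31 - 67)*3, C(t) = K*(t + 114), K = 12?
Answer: 570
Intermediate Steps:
k = -42 (k = 31 - 73 = -42)
C(t) = 1368 + 12*t (C(t) = 12*(t + 114) = 12*(114 + t) = 1368 + 12*t)
d = -294 (d = -98*3 = -294)
C(k) + d = (1368 + 12*(-42)) - 294 = (1368 - 504) - 294 = 864 - 294 = 570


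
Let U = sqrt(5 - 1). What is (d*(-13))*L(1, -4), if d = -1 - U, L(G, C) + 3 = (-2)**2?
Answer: 39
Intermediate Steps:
U = 2 (U = sqrt(4) = 2)
L(G, C) = 1 (L(G, C) = -3 + (-2)**2 = -3 + 4 = 1)
d = -3 (d = -1 - 1*2 = -1 - 2 = -3)
(d*(-13))*L(1, -4) = -3*(-13)*1 = 39*1 = 39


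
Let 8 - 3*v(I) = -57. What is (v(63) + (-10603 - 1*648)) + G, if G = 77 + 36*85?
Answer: -24277/3 ≈ -8092.3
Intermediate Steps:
v(I) = 65/3 (v(I) = 8/3 - ⅓*(-57) = 8/3 + 19 = 65/3)
G = 3137 (G = 77 + 3060 = 3137)
(v(63) + (-10603 - 1*648)) + G = (65/3 + (-10603 - 1*648)) + 3137 = (65/3 + (-10603 - 648)) + 3137 = (65/3 - 11251) + 3137 = -33688/3 + 3137 = -24277/3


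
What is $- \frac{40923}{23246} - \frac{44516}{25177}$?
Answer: $- \frac{2065137307}{585264542} \approx -3.5286$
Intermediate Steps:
$- \frac{40923}{23246} - \frac{44516}{25177} = - \frac{2065137307}{585264542}$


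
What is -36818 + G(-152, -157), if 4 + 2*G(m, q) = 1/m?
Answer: -11193281/304 ≈ -36820.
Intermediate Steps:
G(m, q) = -2 + 1/(2*m)
-36818 + G(-152, -157) = -36818 + (-2 + (½)/(-152)) = -36818 + (-2 + (½)*(-1/152)) = -36818 + (-2 - 1/304) = -36818 - 609/304 = -11193281/304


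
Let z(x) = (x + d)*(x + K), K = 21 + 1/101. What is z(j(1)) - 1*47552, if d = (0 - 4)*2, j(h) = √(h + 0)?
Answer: -4818313/101 ≈ -47706.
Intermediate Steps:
j(h) = √h
d = -8 (d = -4*2 = -8)
K = 2122/101 (K = 21 + 1/101 = 2122/101 ≈ 21.010)
z(x) = (-8 + x)*(2122/101 + x) (z(x) = (x - 8)*(x + 2122/101) = (-8 + x)*(2122/101 + x))
z(j(1)) - 1*47552 = (-16976/101 + (√1)² + 1314*√1/101) - 1*47552 = (-16976/101 + 1² + (1314/101)*1) - 47552 = (-16976/101 + 1 + 1314/101) - 47552 = -15561/101 - 47552 = -4818313/101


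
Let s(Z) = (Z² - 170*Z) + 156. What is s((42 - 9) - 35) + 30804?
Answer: 31304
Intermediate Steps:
s(Z) = 156 + Z² - 170*Z
s((42 - 9) - 35) + 30804 = (156 + ((42 - 9) - 35)² - 170*((42 - 9) - 35)) + 30804 = (156 + (33 - 35)² - 170*(33 - 35)) + 30804 = (156 + (-2)² - 170*(-2)) + 30804 = (156 + 4 + 340) + 30804 = 500 + 30804 = 31304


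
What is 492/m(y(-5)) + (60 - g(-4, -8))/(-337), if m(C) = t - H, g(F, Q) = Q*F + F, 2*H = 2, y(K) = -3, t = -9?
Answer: -83062/1685 ≈ -49.295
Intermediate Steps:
H = 1 (H = (½)*2 = 1)
g(F, Q) = F + F*Q (g(F, Q) = F*Q + F = F + F*Q)
m(C) = -10 (m(C) = -9 - 1*1 = -9 - 1 = -10)
492/m(y(-5)) + (60 - g(-4, -8))/(-337) = 492/(-10) + (60 - (-4)*(1 - 8))/(-337) = 492*(-⅒) + (60 - (-4)*(-7))*(-1/337) = -246/5 + (60 - 1*28)*(-1/337) = -246/5 + (60 - 28)*(-1/337) = -246/5 + 32*(-1/337) = -246/5 - 32/337 = -83062/1685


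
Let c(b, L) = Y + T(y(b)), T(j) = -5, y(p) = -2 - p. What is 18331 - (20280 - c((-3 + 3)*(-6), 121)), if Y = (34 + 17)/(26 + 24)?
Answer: -97649/50 ≈ -1953.0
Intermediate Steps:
Y = 51/50 ≈ 1.0200
c(b, L) = -199/50 (c(b, L) = 51/50 - 5 = -199/50)
18331 - (20280 - c((-3 + 3)*(-6), 121)) = 18331 - (20280 - 1*(-199/50)) = 18331 - (20280 + 199/50) = 18331 - 1*1014199/50 = 18331 - 1014199/50 = -97649/50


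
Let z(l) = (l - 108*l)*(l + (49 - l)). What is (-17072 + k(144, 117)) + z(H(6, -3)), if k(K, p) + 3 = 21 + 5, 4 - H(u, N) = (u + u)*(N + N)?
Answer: -415517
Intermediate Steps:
H(u, N) = 4 - 4*N*u (H(u, N) = 4 - (u + u)*(N + N) = 4 - 2*u*2*N = 4 - 4*N*u)
k(K, p) = 23 (k(K, p) = -3 + (21 + 5) = -3 + 26 = 23)
z(l) = -5243*l (z(l) = -107*l*49 = -5243*l)
(-17072 + k(144, 117)) + z(H(6, -3)) = (-17072 + 23) - 5243*(4 - 4*(-3)*6) = -17049 - 5243*(4 + 72) = -17049 - 5243*76 = -17049 - 398468 = -415517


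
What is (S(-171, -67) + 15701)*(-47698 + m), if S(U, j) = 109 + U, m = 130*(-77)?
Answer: -902495412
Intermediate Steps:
m = -10010
(S(-171, -67) + 15701)*(-47698 + m) = ((109 - 171) + 15701)*(-47698 - 10010) = (-62 + 15701)*(-57708) = 15639*(-57708) = -902495412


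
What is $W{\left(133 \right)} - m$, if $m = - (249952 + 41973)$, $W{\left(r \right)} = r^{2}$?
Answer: $309614$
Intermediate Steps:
$m = -291925$ ($m = \left(-1\right) 291925 = -291925$)
$W{\left(133 \right)} - m = 133^{2} - -291925 = 17689 + 291925 = 309614$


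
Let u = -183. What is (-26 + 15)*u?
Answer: 2013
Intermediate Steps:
(-26 + 15)*u = (-26 + 15)*(-183) = -11*(-183) = 2013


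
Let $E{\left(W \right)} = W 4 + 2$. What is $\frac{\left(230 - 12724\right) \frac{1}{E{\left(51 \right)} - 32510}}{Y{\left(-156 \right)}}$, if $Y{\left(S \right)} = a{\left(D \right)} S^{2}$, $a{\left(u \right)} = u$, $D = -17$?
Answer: $- \frac{6247}{6682276224} \approx -9.3486 \cdot 10^{-7}$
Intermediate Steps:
$E{\left(W \right)} = 2 + 4 W$ ($E{\left(W \right)} = 4 W + 2 = 2 + 4 W$)
$Y{\left(S \right)} = - 17 S^{2}$
$\frac{\left(230 - 12724\right) \frac{1}{E{\left(51 \right)} - 32510}}{Y{\left(-156 \right)}} = \frac{\left(230 - 12724\right) \frac{1}{\left(2 + 4 \cdot 51\right) - 32510}}{\left(-17\right) \left(-156\right)^{2}} = \frac{\left(-12494\right) \frac{1}{\left(2 + 204\right) - 32510}}{\left(-17\right) 24336} = \frac{\left(-12494\right) \frac{1}{206 - 32510}}{-413712} = - \frac{12494}{-32304} \left(- \frac{1}{413712}\right) = \left(-12494\right) \left(- \frac{1}{32304}\right) \left(- \frac{1}{413712}\right) = \frac{6247}{16152} \left(- \frac{1}{413712}\right) = - \frac{6247}{6682276224}$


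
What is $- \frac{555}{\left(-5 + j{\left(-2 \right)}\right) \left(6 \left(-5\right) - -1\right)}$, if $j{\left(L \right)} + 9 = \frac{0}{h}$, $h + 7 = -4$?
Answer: $- \frac{555}{406} \approx -1.367$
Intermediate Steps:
$h = -11$ ($h = -7 - 4 = -11$)
$j{\left(L \right)} = -9$ ($j{\left(L \right)} = -9 + \frac{0}{-11} = -9 + 0 \left(- \frac{1}{11}\right) = -9 + 0 = -9$)
$- \frac{555}{\left(-5 + j{\left(-2 \right)}\right) \left(6 \left(-5\right) - -1\right)} = - \frac{555}{\left(-5 - 9\right) \left(6 \left(-5\right) - -1\right)} = - \frac{555}{\left(-14\right) \left(-30 + \left(-4 + 5\right)\right)} = - \frac{555}{\left(-14\right) \left(-30 + 1\right)} = - \frac{555}{\left(-14\right) \left(-29\right)} = - \frac{555}{406}$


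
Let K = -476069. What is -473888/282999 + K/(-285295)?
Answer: -470826029/80738199705 ≈ -0.0058315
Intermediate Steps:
-473888/282999 + K/(-285295) = -473888/282999 - 476069/(-285295) = -473888*1/282999 - 476069*(-1/285295) = -473888/282999 + 476069/285295 = -470826029/80738199705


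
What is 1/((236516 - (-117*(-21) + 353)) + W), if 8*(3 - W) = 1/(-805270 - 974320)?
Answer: 14236720/3327249594481 ≈ 4.2788e-6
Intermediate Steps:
W = 42710161/14236720 (W = 3 - 1/(8*(-805270 - 974320)) = 3 - ⅛/(-1779590) = 3 - ⅛*(-1/1779590) = 3 + 1/14236720 = 42710161/14236720 ≈ 3.0000)
1/((236516 - (-117*(-21) + 353)) + W) = 1/((236516 - (-117*(-21) + 353)) + 42710161/14236720) = 1/((236516 - (2457 + 353)) + 42710161/14236720) = 1/((236516 - 1*2810) + 42710161/14236720) = 1/((236516 - 2810) + 42710161/14236720) = 1/(233706 + 42710161/14236720) = 1/(3327249594481/14236720) = 14236720/3327249594481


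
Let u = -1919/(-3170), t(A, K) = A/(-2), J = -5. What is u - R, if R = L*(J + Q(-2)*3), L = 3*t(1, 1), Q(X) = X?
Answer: -25193/1585 ≈ -15.895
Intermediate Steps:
t(A, K) = -A/2 (t(A, K) = A*(-½) = -A/2)
L = -3/2 (L = 3*(-½*1) = 3*(-½) = -3/2 ≈ -1.5000)
R = 33/2 (R = -3*(-5 - 2*3)/2 = -3*(-5 - 6)/2 = -3/2*(-11) = 33/2 ≈ 16.500)
u = 1919/3170 (u = -1919*(-1/3170) = 1919/3170 ≈ 0.60536)
u - R = 1919/3170 - 1*33/2 = 1919/3170 - 33/2 = -25193/1585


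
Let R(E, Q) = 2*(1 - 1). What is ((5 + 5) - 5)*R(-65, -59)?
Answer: 0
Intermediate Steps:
R(E, Q) = 0 (R(E, Q) = 2*0 = 0)
((5 + 5) - 5)*R(-65, -59) = ((5 + 5) - 5)*0 = (10 - 5)*0 = 5*0 = 0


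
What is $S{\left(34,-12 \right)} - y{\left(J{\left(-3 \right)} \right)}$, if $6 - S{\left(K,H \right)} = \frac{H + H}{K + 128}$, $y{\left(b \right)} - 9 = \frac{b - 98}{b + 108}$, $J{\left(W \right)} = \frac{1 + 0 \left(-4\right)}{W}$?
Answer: $- \frac{16906}{8721} \approx -1.9385$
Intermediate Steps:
$J{\left(W \right)} = \frac{1}{W}$ ($J{\left(W \right)} = \frac{1 + 0}{W} = 1 \frac{1}{W} = \frac{1}{W}$)
$y{\left(b \right)} = 9 + \frac{-98 + b}{108 + b}$ ($y{\left(b \right)} = 9 + \frac{b - 98}{b + 108} = 9 + \frac{-98 + b}{108 + b}$)
$S{\left(K,H \right)} = 6 - \frac{2 H}{128 + K}$ ($S{\left(K,H \right)} = 6 - \frac{H + H}{K + 128} = 6 - \frac{2 H}{128 + K}$)
$S{\left(34,-12 \right)} - y{\left(J{\left(-3 \right)} \right)} = \frac{2 \left(384 - -12 + 3 \cdot 34\right)}{128 + 34} - \frac{2 \left(437 + \frac{5}{-3}\right)}{108 + \frac{1}{-3}} = \frac{2 \left(384 + 12 + 102\right)}{162} - \frac{2 \left(437 + 5 \left(- \frac{1}{3}\right)\right)}{108 - \frac{1}{3}} = 2 \cdot \frac{1}{162} \cdot 498 - \frac{2 \left(437 - \frac{5}{3}\right)}{\frac{323}{3}} = \frac{166}{27} - 2 \cdot \frac{3}{323} \cdot \frac{1306}{3} = \frac{166}{27} - \frac{2612}{323} = - \frac{16906}{8721}$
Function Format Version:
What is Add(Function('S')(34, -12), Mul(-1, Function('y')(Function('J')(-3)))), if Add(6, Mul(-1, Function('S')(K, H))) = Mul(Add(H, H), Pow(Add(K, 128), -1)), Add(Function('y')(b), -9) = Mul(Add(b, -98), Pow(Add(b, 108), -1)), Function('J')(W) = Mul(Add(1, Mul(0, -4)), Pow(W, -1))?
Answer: Rational(-16906, 8721) ≈ -1.9385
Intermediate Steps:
Function('J')(W) = Pow(W, -1) (Function('J')(W) = Mul(Add(1, 0), Pow(W, -1)) = Mul(1, Pow(W, -1)) = Pow(W, -1))
Function('y')(b) = Add(9, Mul(Pow(Add(108, b), -1), Add(-98, b))) (Function('y')(b) = Add(9, Mul(Add(b, -98), Pow(Add(b, 108), -1))) = Add(9, Mul(Add(-98, b), Pow(Add(108, b), -1))) = Add(9, Mul(Pow(Add(108, b), -1), Add(-98, b))))
Function('S')(K, H) = Add(6, Mul(-2, H, Pow(Add(128, K), -1))) (Function('S')(K, H) = Add(6, Mul(-1, Mul(Add(H, H), Pow(Add(K, 128), -1)))) = Add(6, Mul(-1, Mul(Mul(2, H), Pow(Add(128, K), -1)))) = Add(6, Mul(-1, Mul(2, H, Pow(Add(128, K), -1)))) = Add(6, Mul(-2, H, Pow(Add(128, K), -1))))
Add(Function('S')(34, -12), Mul(-1, Function('y')(Function('J')(-3)))) = Add(Mul(2, Pow(Add(128, 34), -1), Add(384, Mul(-1, -12), Mul(3, 34))), Mul(-1, Mul(2, Pow(Add(108, Pow(-3, -1)), -1), Add(437, Mul(5, Pow(-3, -1)))))) = Add(Mul(2, Pow(162, -1), Add(384, 12, 102)), Mul(-1, Mul(2, Pow(Add(108, Rational(-1, 3)), -1), Add(437, Mul(5, Rational(-1, 3)))))) = Add(Mul(2, Rational(1, 162), 498), Mul(-1, Mul(2, Pow(Rational(323, 3), -1), Add(437, Rational(-5, 3))))) = Add(Rational(166, 27), Mul(-1, Mul(2, Rational(3, 323), Rational(1306, 3)))) = Add(Rational(166, 27), Mul(-1, Rational(2612, 323))) = Add(Rational(166, 27), Rational(-2612, 323)) = Rational(-16906, 8721)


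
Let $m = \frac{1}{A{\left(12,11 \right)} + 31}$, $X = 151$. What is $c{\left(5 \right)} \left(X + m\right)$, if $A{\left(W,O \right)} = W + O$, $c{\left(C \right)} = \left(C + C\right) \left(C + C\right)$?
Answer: $\frac{407750}{27} \approx 15102.0$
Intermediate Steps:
$c{\left(C \right)} = 4 C^{2}$ ($c{\left(C \right)} = 2 C 2 C = 4 C^{2}$)
$A{\left(W,O \right)} = O + W$
$m = \frac{1}{54}$ ($m = \frac{1}{\left(11 + 12\right) + 31} = \frac{1}{23 + 31} = \frac{1}{54} \approx 0.018519$)
$c{\left(5 \right)} \left(X + m\right) = 4 \cdot 5^{2} \left(151 + \frac{1}{54}\right) = 4 \cdot 25 \cdot \frac{8155}{54} = 100 \cdot \frac{8155}{54} = \frac{407750}{27}$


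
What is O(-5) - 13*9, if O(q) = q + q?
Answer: -127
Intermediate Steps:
O(q) = 2*q
O(-5) - 13*9 = 2*(-5) - 13*9 = -10 - 117 = -127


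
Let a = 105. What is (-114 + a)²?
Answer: 81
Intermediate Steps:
(-114 + a)² = (-114 + 105)² = (-9)² = 81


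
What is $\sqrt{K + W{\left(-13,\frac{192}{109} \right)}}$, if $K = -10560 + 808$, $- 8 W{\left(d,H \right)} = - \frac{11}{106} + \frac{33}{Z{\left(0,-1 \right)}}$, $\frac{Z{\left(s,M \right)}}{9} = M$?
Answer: $\frac{i \sqrt{3944454351}}{636} \approx 98.75 i$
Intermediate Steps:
$Z{\left(s,M \right)} = 9 M$
$W{\left(d,H \right)} = \frac{1199}{2544}$ ($W{\left(d,H \right)} = - \frac{- \frac{11}{106} + \frac{33}{9 \left(-1\right)}}{8} = - \frac{\left(-11\right) \frac{1}{106} + \frac{33}{-9}}{8} = - \frac{- \frac{11}{106} + 33 \left(- \frac{1}{9}\right)}{8} = - \frac{- \frac{11}{106} - \frac{11}{3}}{8} = \left(- \frac{1}{8}\right) \left(- \frac{1199}{318}\right) = \frac{1199}{2544}$)
$K = -9752$
$\sqrt{K + W{\left(-13,\frac{192}{109} \right)}} = \sqrt{-9752 + \frac{1199}{2544}} = \sqrt{- \frac{24807889}{2544}} = \frac{i \sqrt{3944454351}}{636}$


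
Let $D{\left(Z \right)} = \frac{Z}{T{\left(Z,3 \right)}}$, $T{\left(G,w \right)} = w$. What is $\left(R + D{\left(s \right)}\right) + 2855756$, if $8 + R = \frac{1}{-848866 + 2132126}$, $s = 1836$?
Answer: $\frac{3665452533601}{1283260} \approx 2.8564 \cdot 10^{6}$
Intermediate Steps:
$R = - \frac{10266079}{1283260}$ ($R = -8 + \frac{1}{-848866 + 2132126} = -8 + \frac{1}{1283260} = - \frac{10266079}{1283260} \approx -8.0$)
$D{\left(Z \right)} = \frac{Z}{3}$
$\left(R + D{\left(s \right)}\right) + 2855756 = \left(- \frac{10266079}{1283260} + \frac{1}{3} \cdot 1836\right) + 2855756 = \left(- \frac{10266079}{1283260} + 612\right) + 2855756 = \frac{775089041}{1283260} + 2855756 = \frac{3665452533601}{1283260}$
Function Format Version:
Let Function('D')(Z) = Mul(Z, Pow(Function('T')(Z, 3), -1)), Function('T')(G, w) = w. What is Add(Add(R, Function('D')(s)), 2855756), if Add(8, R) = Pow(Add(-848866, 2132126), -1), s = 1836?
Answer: Rational(3665452533601, 1283260) ≈ 2.8564e+6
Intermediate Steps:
R = Rational(-10266079, 1283260) (R = Add(-8, Pow(Add(-848866, 2132126), -1)) = Add(-8, Pow(1283260, -1)) = Add(-8, Rational(1, 1283260)) = Rational(-10266079, 1283260) ≈ -8.0000)
Function('D')(Z) = Mul(Rational(1, 3), Z) (Function('D')(Z) = Mul(Z, Pow(3, -1)) = Mul(Z, Rational(1, 3)) = Mul(Rational(1, 3), Z))
Add(Add(R, Function('D')(s)), 2855756) = Add(Add(Rational(-10266079, 1283260), Mul(Rational(1, 3), 1836)), 2855756) = Add(Add(Rational(-10266079, 1283260), 612), 2855756) = Add(Rational(775089041, 1283260), 2855756) = Rational(3665452533601, 1283260)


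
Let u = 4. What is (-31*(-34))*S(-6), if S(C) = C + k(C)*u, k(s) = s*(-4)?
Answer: 94860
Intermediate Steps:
k(s) = -4*s
S(C) = -15*C (S(C) = C - 4*C*4 = C - 16*C = -15*C)
(-31*(-34))*S(-6) = (-31*(-34))*(-15*(-6)) = 1054*90 = 94860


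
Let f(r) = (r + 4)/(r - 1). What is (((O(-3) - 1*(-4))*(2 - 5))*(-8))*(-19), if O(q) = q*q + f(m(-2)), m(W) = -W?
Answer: -8664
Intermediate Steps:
f(r) = (4 + r)/(-1 + r)
O(q) = 6 + q² (O(q) = q*q + (4 - 1*(-2))/(-1 - 1*(-2)) = q² + (4 + 2)/(-1 + 2) = q² + 6/1 = q² + 1*6 = q² + 6 = 6 + q²)
(((O(-3) - 1*(-4))*(2 - 5))*(-8))*(-19) = ((((6 + (-3)²) - 1*(-4))*(2 - 5))*(-8))*(-19) = ((((6 + 9) + 4)*(-3))*(-8))*(-19) = (((15 + 4)*(-3))*(-8))*(-19) = ((19*(-3))*(-8))*(-19) = -57*(-8)*(-19) = 456*(-19) = -8664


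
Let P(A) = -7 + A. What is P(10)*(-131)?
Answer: -393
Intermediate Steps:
P(10)*(-131) = (-7 + 10)*(-131) = 3*(-131) = -393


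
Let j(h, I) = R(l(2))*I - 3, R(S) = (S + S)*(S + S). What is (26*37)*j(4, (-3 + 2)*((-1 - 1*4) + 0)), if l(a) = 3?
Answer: 170274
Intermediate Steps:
R(S) = 4*S² (R(S) = (2*S)*(2*S) = 4*S²)
j(h, I) = -3 + 36*I (j(h, I) = (4*3²)*I - 3 = (4*9)*I - 3 = 36*I - 3 = -3 + 36*I)
(26*37)*j(4, (-3 + 2)*((-1 - 1*4) + 0)) = (26*37)*(-3 + 36*((-3 + 2)*((-1 - 1*4) + 0))) = 962*(-3 + 36*(-((-1 - 4) + 0))) = 962*(-3 + 36*(-(-5 + 0))) = 962*(-3 + 36*(-1*(-5))) = 962*(-3 + 36*5) = 962*(-3 + 180) = 962*177 = 170274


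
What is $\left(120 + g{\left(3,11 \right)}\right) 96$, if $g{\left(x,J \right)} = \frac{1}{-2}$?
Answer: $11472$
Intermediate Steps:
$g{\left(x,J \right)} = - \frac{1}{2}$
$\left(120 + g{\left(3,11 \right)}\right) 96 = \left(120 - \frac{1}{2}\right) 96 = \frac{239}{2} \cdot 96 = 11472$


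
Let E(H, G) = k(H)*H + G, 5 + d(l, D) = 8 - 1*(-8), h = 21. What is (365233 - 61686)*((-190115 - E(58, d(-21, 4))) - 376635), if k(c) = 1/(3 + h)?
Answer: -2064472018067/12 ≈ -1.7204e+11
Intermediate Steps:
d(l, D) = 11 (d(l, D) = -5 + (8 - 1*(-8)) = -5 + (8 + 8) = -5 + 16 = 11)
k(c) = 1/24 (k(c) = 1/(3 + 21) = 1/24)
E(H, G) = G + H/24 (E(H, G) = H/24 + G = G + H/24)
(365233 - 61686)*((-190115 - E(58, d(-21, 4))) - 376635) = (365233 - 61686)*((-190115 - (11 + (1/24)*58)) - 376635) = 303547*((-190115 - (11 + 29/12)) - 376635) = 303547*((-190115 - 1*161/12) - 376635) = 303547*((-190115 - 161/12) - 376635) = 303547*(-2281541/12 - 376635) = 303547*(-6801161/12) = -2064472018067/12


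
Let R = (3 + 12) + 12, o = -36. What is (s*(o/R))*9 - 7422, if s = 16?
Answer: -7614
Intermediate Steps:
R = 27 (R = 15 + 12 = 27)
(s*(o/R))*9 - 7422 = (16*(-36/27))*9 - 7422 = (16*(-36*1/27))*9 - 7422 = (16*(-4/3))*9 - 7422 = -64/3*9 - 7422 = -192 - 7422 = -7614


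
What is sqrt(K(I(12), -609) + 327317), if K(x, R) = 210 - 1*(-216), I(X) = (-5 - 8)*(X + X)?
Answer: sqrt(327743) ≈ 572.49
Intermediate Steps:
I(X) = -26*X
K(x, R) = 426 (K(x, R) = 210 + 216 = 426)
sqrt(K(I(12), -609) + 327317) = sqrt(426 + 327317) = sqrt(327743)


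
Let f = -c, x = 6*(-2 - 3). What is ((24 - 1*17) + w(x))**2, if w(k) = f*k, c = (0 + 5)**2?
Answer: 573049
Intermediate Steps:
c = 25 (c = 5**2 = 25)
x = -30 (x = 6*(-5) = -30)
f = -25 (f = -1*25 = -25)
w(k) = -25*k
((24 - 1*17) + w(x))**2 = ((24 - 1*17) - 25*(-30))**2 = ((24 - 17) + 750)**2 = (7 + 750)**2 = 757**2 = 573049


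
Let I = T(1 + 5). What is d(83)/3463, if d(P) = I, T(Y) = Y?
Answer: 6/3463 ≈ 0.0017326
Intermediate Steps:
I = 6 (I = 1 + 5 = 6)
d(P) = 6
d(83)/3463 = 6/3463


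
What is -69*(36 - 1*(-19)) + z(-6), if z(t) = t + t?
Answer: -3807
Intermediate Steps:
z(t) = 2*t
-69*(36 - 1*(-19)) + z(-6) = -69*(36 - 1*(-19)) + 2*(-6) = -69*(36 + 19) - 12 = -69*55 - 12 = -3795 - 12 = -3807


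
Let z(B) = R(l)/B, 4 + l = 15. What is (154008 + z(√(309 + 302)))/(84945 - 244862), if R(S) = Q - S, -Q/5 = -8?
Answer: -154008/159917 - 29*√611/97709287 ≈ -0.96306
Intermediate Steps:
Q = 40 (Q = -5*(-8) = 40)
l = 11 (l = -4 + 15 = 11)
R(S) = 40 - S
z(B) = 29/B (z(B) = (40 - 1*11)/B = (40 - 11)/B = 29/B)
(154008 + z(√(309 + 302)))/(84945 - 244862) = (154008 + 29/(√(309 + 302)))/(84945 - 244862) = (154008 + 29/(√611))/(-159917) = (154008 + 29*(√611/611))*(-1/159917) = (154008 + 29*√611/611)*(-1/159917) = -154008/159917 - 29*√611/97709287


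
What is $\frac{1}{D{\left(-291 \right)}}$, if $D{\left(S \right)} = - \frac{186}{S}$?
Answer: $\frac{97}{62} \approx 1.5645$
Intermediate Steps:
$\frac{1}{D{\left(-291 \right)}} = \frac{1}{\left(-186\right) \frac{1}{-291}} = \frac{1}{\left(-186\right) \left(- \frac{1}{291}\right)} = \frac{1}{\frac{62}{97}} = \frac{97}{62}$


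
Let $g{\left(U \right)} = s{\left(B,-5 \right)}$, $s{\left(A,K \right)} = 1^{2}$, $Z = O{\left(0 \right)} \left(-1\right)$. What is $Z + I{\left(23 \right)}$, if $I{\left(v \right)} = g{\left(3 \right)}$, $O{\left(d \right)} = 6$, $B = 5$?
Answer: $-5$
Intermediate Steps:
$Z = -6$ ($Z = 6 \left(-1\right) = -6$)
$s{\left(A,K \right)} = 1$
$g{\left(U \right)} = 1$
$I{\left(v \right)} = 1$
$Z + I{\left(23 \right)} = -6 + 1 = -5$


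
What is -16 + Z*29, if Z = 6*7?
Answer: 1202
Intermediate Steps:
Z = 42
-16 + Z*29 = -16 + 42*29 = -16 + 1218 = 1202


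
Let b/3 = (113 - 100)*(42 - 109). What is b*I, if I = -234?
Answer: 611442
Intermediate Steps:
b = -2613 (b = 3*((113 - 100)*(42 - 109)) = 3*(13*(-67)) = 3*(-871) = -2613)
b*I = -2613*(-234) = 611442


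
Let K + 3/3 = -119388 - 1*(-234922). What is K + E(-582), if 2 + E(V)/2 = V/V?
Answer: 115531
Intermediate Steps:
E(V) = -2 (E(V) = -4 + 2*(V/V) = -4 + 2*1 = -4 + 2 = -2)
K = 115533 (K = -1 + (-119388 - 1*(-234922)) = -1 + (-119388 + 234922) = -1 + 115534 = 115533)
K + E(-582) = 115533 - 2 = 115531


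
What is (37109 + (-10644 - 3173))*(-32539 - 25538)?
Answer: -1352729484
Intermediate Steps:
(37109 + (-10644 - 3173))*(-32539 - 25538) = (37109 - 13817)*(-58077) = 23292*(-58077) = -1352729484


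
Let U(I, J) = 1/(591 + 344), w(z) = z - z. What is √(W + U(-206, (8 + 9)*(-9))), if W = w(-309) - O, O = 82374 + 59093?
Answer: 2*I*√30918496785/935 ≈ 376.12*I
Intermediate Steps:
w(z) = 0
U(I, J) = 1/935
O = 141467
W = -141467 (W = 0 - 1*141467 = 0 - 141467 = -141467)
√(W + U(-206, (8 + 9)*(-9))) = √(-141467 + 1/935) = √(-132271644/935) = 2*I*√30918496785/935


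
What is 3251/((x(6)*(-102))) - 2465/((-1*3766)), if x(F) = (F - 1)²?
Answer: -1489379/2400825 ≈ -0.62036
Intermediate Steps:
x(F) = (-1 + F)²
3251/((x(6)*(-102))) - 2465/((-1*3766)) = 3251/(((-1 + 6)²*(-102))) - 2465/((-1*3766)) = 3251/((5²*(-102))) - 2465/(-3766) = 3251/((25*(-102))) - 2465*(-1/3766) = 3251/(-2550) + 2465/3766 = 3251*(-1/2550) + 2465/3766 = -3251/2550 + 2465/3766 = -1489379/2400825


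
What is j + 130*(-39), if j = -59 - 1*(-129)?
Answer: -5000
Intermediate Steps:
j = 70 (j = -59 + 129 = 70)
j + 130*(-39) = 70 + 130*(-39) = 70 - 5070 = -5000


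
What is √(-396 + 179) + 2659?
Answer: 2659 + I*√217 ≈ 2659.0 + 14.731*I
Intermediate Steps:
√(-396 + 179) + 2659 = √(-217) + 2659 = I*√217 + 2659 = 2659 + I*√217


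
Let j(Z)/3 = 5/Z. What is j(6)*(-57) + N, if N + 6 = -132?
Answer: -561/2 ≈ -280.50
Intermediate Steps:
N = -138 (N = -6 - 132 = -138)
j(Z) = 15/Z (j(Z) = 3*(5/Z) = 15/Z)
j(6)*(-57) + N = (15/6)*(-57) - 138 = (15*(⅙))*(-57) - 138 = (5/2)*(-57) - 138 = -285/2 - 138 = -561/2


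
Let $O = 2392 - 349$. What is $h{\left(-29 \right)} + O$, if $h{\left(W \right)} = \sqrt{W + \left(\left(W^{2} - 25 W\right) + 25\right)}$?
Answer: $2043 + \sqrt{1562} \approx 2082.5$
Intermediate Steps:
$O = 2043$ ($O = 2392 - 349 = 2043$)
$h{\left(W \right)} = \sqrt{25 + W^{2} - 24 W}$ ($h{\left(W \right)} = \sqrt{W + \left(25 + W^{2} - 25 W\right)} = \sqrt{25 + W^{2} - 24 W}$)
$h{\left(-29 \right)} + O = \sqrt{25 + \left(-29\right)^{2} - -696} + 2043 = \sqrt{25 + 841 + 696} + 2043 = \sqrt{1562} + 2043 = 2043 + \sqrt{1562}$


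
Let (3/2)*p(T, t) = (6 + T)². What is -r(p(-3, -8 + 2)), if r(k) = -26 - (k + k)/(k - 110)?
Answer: 673/26 ≈ 25.885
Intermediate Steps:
p(T, t) = 2*(6 + T)²/3
r(k) = -26 - 2*k/(-110 + k)
-r(p(-3, -8 + 2)) = -4*(715 - 14*(6 - 3)²/3)/(-110 + 2*(6 - 3)²/3) = -4*(715 - 14*3²/3)/(-110 + (⅔)*3²) = -4*(715 - 14*9/3)/(-110 + (⅔)*9) = -4*(715 - 7*6)/(-110 + 6) = -4*(715 - 42)/(-104) = -4*(-1)*673/104 = -1*(-673/26) = 673/26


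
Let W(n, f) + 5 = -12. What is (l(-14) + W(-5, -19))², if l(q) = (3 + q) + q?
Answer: 1764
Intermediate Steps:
W(n, f) = -17 (W(n, f) = -5 - 12 = -17)
l(q) = 3 + 2*q
(l(-14) + W(-5, -19))² = ((3 + 2*(-14)) - 17)² = ((3 - 28) - 17)² = (-25 - 17)² = (-42)² = 1764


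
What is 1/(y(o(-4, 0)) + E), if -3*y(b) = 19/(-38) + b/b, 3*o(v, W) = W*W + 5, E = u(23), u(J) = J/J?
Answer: 6/5 ≈ 1.2000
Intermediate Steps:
u(J) = 1
E = 1
o(v, W) = 5/3 + W²/3 (o(v, W) = (W*W + 5)/3 = (W² + 5)/3 = (5 + W²)/3 = 5/3 + W²/3)
y(b) = -⅙ (y(b) = -(19/(-38) + b/b)/3 = -(19*(-1/38) + 1)/3 = -(-½ + 1)/3 = -⅓*½ = -⅙)
1/(y(o(-4, 0)) + E) = 1/(-⅙ + 1) = 1/(⅚) = 6/5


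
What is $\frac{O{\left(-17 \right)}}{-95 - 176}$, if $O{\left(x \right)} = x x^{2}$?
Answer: $\frac{4913}{271} \approx 18.129$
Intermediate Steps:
$O{\left(x \right)} = x^{3}$
$\frac{O{\left(-17 \right)}}{-95 - 176} = \frac{\left(-17\right)^{3}}{-95 - 176} = \frac{1}{-271} \left(-4913\right) = \left(- \frac{1}{271}\right) \left(-4913\right) = \frac{4913}{271}$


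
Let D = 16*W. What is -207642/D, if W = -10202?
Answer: 103821/81616 ≈ 1.2721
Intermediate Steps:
D = -163232 (D = 16*(-10202) = -163232)
-207642/D = -207642/(-163232) = -207642*(-1/163232) = 103821/81616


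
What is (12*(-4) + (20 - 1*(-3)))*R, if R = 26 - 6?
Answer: -500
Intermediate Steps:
R = 20
(12*(-4) + (20 - 1*(-3)))*R = (12*(-4) + (20 - 1*(-3)))*20 = (-48 + (20 + 3))*20 = (-48 + 23)*20 = -25*20 = -500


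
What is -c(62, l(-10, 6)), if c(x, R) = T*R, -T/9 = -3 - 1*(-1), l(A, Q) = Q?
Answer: -108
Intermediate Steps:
T = 18 (T = -9*(-3 - 1*(-1)) = -9*(-3 + 1) = -9*(-2) = 18)
c(x, R) = 18*R
-c(62, l(-10, 6)) = -18*6 = -1*108 = -108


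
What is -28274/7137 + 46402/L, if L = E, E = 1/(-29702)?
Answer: -9836443268222/7137 ≈ -1.3782e+9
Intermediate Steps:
E = -1/29702 ≈ -3.3668e-5
L = -1/29702 ≈ -3.3668e-5
-28274/7137 + 46402/L = -28274/7137 + 46402/(-1/29702) = -28274*1/7137 + 46402*(-29702) = -28274/7137 - 1378232204 = -9836443268222/7137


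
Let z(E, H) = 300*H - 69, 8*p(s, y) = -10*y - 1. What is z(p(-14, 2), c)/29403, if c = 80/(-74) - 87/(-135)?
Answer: -22199/3263733 ≈ -0.0068017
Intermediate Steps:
p(s, y) = -⅛ - 5*y/4 (p(s, y) = (-10*y - 1)/8 = (-1 - 10*y)/8 = -⅛ - 5*y/4)
c = -727/1665 (c = 80*(-1/74) - 87*(-1/135) = -40/37 + 29/45 = -727/1665 ≈ -0.43664)
z(E, H) = -69 + 300*H
z(p(-14, 2), c)/29403 = (-69 + 300*(-727/1665))/29403 = (-69 - 14540/111)*(1/29403) = -22199/111*1/29403 = -22199/3263733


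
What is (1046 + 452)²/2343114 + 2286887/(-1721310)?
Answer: -249301736813/672204259890 ≈ -0.37087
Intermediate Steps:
(1046 + 452)²/2343114 + 2286887/(-1721310) = 1498²*(1/2343114) + 2286887*(-1/1721310) = 2244004*(1/2343114) - 2286887/1721310 = 1122002/1171557 - 2286887/1721310 = -249301736813/672204259890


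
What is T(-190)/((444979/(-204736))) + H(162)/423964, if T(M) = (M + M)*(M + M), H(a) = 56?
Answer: -3133505029264694/47163769189 ≈ -66439.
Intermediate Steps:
T(M) = 4*M² (T(M) = (2*M)*(2*M) = 4*M²)
T(-190)/((444979/(-204736))) + H(162)/423964 = (4*(-190)²)/((444979/(-204736))) + 56/423964 = (4*36100)/((444979*(-1/204736))) + 56*(1/423964) = 144400/(-444979/204736) + 14/105991 = 144400*(-204736/444979) + 14/105991 = -29563878400/444979 + 14/105991 = -3133505029264694/47163769189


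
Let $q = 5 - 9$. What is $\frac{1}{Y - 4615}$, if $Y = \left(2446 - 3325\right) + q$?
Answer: $- \frac{1}{5498} \approx -0.00018188$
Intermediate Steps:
$q = -4$ ($q = 5 - 9 = -4$)
$Y = -883$ ($Y = \left(2446 - 3325\right) - 4 = -879 - 4 = -883$)
$\frac{1}{Y - 4615} = \frac{1}{-883 - 4615} = \frac{1}{-5498} = - \frac{1}{5498}$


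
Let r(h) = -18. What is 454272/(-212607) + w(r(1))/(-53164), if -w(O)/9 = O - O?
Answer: -151424/70869 ≈ -2.1367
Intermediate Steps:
w(O) = 0 (w(O) = -9*(O - O) = -9*0 = 0)
454272/(-212607) + w(r(1))/(-53164) = 454272/(-212607) + 0/(-53164) = 454272*(-1/212607) + 0*(-1/53164) = -151424/70869 + 0 = -151424/70869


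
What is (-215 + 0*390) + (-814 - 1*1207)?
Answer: -2236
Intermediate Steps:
(-215 + 0*390) + (-814 - 1*1207) = (-215 + 0) + (-814 - 1207) = -215 - 2021 = -2236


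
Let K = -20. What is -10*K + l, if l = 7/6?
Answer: 1207/6 ≈ 201.17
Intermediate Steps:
l = 7/6 (l = 7*(⅙) = 7/6 ≈ 1.1667)
-10*K + l = -10*(-20) + 7/6 = 200 + 7/6 = 1207/6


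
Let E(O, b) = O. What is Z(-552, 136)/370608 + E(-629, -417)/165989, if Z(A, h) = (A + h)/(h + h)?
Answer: -1983613529/522893236152 ≈ -0.0037935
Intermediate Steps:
Z(A, h) = (A + h)/(2*h) (Z(A, h) = (A + h)/((2*h)) = (A + h)*(1/(2*h)) = (A + h)/(2*h))
Z(-552, 136)/370608 + E(-629, -417)/165989 = ((½)*(-552 + 136)/136)/370608 - 629/165989 = ((½)*(1/136)*(-416))*(1/370608) - 629*1/165989 = -26/17*1/370608 - 629/165989 = -13/3150168 - 629/165989 = -1983613529/522893236152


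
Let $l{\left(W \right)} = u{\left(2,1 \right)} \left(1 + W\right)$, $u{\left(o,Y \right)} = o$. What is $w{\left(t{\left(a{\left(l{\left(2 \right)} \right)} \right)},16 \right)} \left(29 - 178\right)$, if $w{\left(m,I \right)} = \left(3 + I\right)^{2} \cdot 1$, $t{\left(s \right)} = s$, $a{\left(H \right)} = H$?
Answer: $-53789$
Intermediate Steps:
$l{\left(W \right)} = 2 + 2 W$ ($l{\left(W \right)} = 2 \left(1 + W\right) = 2 + 2 W$)
$w{\left(m,I \right)} = \left(3 + I\right)^{2}$
$w{\left(t{\left(a{\left(l{\left(2 \right)} \right)} \right)},16 \right)} \left(29 - 178\right) = \left(3 + 16\right)^{2} \left(29 - 178\right) = 19^{2} \left(-149\right) = 361 \left(-149\right) = -53789$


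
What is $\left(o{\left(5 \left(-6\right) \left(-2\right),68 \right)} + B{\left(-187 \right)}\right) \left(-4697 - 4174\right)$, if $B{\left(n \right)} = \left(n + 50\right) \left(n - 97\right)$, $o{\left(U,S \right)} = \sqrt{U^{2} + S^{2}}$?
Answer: $-345152868 - 35484 \sqrt{514} \approx -3.4596 \cdot 10^{8}$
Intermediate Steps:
$o{\left(U,S \right)} = \sqrt{S^{2} + U^{2}}$
$B{\left(n \right)} = \left(-97 + n\right) \left(50 + n\right)$ ($B{\left(n \right)} = \left(50 + n\right) \left(-97 + n\right) = \left(-97 + n\right) \left(50 + n\right)$)
$\left(o{\left(5 \left(-6\right) \left(-2\right),68 \right)} + B{\left(-187 \right)}\right) \left(-4697 - 4174\right) = \left(\sqrt{68^{2} + \left(5 \left(-6\right) \left(-2\right)\right)^{2}} - \left(-3939 - 34969\right)\right) \left(-4697 - 4174\right) = \left(\sqrt{4624 + \left(\left(-30\right) \left(-2\right)\right)^{2}} + \left(-4850 + 34969 + 8789\right)\right) \left(-8871\right) = \left(\sqrt{4624 + 60^{2}} + 38908\right) \left(-8871\right) = \left(\sqrt{4624 + 3600} + 38908\right) \left(-8871\right) = \left(\sqrt{8224} + 38908\right) \left(-8871\right) = \left(4 \sqrt{514} + 38908\right) \left(-8871\right) = \left(38908 + 4 \sqrt{514}\right) \left(-8871\right) = -345152868 - 35484 \sqrt{514}$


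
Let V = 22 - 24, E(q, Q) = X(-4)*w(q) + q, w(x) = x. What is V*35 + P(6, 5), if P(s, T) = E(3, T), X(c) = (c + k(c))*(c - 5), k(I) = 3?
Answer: -40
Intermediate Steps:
X(c) = (-5 + c)*(3 + c) (X(c) = (c + 3)*(c - 5) = (3 + c)*(-5 + c) = (-5 + c)*(3 + c))
E(q, Q) = 10*q (E(q, Q) = (-15 + (-4)² - 2*(-4))*q + q = (-15 + 16 + 8)*q + q = 9*q + q = 10*q)
P(s, T) = 30 (P(s, T) = 10*3 = 30)
V = -2
V*35 + P(6, 5) = -2*35 + 30 = -70 + 30 = -40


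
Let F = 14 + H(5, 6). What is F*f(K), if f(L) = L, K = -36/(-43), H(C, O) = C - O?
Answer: 468/43 ≈ 10.884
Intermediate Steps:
K = 36/43 (K = -36*(-1/43) = 36/43 ≈ 0.83721)
F = 13 (F = 14 + (5 - 1*6) = 14 + (5 - 6) = 14 - 1 = 13)
F*f(K) = 13*(36/43) = 468/43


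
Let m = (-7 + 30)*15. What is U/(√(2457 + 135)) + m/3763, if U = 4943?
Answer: 345/3763 + 4943*√2/72 ≈ 97.181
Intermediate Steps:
m = 345 (m = 23*15 = 345)
U/(√(2457 + 135)) + m/3763 = 4943/(√(2457 + 135)) + 345/3763 = 4943/(√2592) + 345*(1/3763) = 4943/((36*√2)) + 345/3763 = 4943*(√2/72) + 345/3763 = 4943*√2/72 + 345/3763 = 345/3763 + 4943*√2/72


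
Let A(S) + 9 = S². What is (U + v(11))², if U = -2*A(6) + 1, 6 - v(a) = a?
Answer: 3364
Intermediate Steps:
v(a) = 6 - a
A(S) = -9 + S²
U = -53 (U = -2*(-9 + 6²) + 1 = -2*(-9 + 36) + 1 = -2*27 + 1 = -54 + 1 = -53)
(U + v(11))² = (-53 + (6 - 1*11))² = (-53 + (6 - 11))² = (-53 - 5)² = (-58)² = 3364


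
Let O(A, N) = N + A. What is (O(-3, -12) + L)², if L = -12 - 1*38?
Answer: 4225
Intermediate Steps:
O(A, N) = A + N
L = -50 (L = -12 - 38 = -50)
(O(-3, -12) + L)² = ((-3 - 12) - 50)² = (-15 - 50)² = (-65)² = 4225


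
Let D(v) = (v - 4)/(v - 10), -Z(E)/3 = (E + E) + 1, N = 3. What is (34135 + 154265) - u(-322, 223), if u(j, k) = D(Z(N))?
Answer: 5840375/31 ≈ 1.8840e+5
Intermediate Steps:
Z(E) = -3 - 6*E (Z(E) = -3*((E + E) + 1) = -3*(2*E + 1) = -3*(1 + 2*E) = -3 - 6*E)
D(v) = (-4 + v)/(-10 + v)
u(j, k) = 25/31 (u(j, k) = (-4 + (-3 - 6*3))/(-10 + (-3 - 6*3)) = (-4 + (-3 - 18))/(-10 + (-3 - 18)) = (-4 - 21)/(-10 - 21) = -25/(-31) = -1/31*(-25) = 25/31)
(34135 + 154265) - u(-322, 223) = (34135 + 154265) - 1*25/31 = 188400 - 25/31 = 5840375/31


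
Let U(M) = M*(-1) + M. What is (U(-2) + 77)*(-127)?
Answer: -9779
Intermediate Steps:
U(M) = 0 (U(M) = -M + M = 0)
(U(-2) + 77)*(-127) = (0 + 77)*(-127) = 77*(-127) = -9779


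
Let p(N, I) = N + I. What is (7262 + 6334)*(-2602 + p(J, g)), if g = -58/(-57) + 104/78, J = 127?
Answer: -638744612/19 ≈ -3.3618e+7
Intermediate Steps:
g = 134/57 (g = -58*(-1/57) + 104*(1/78) = 58/57 + 4/3 = 134/57 ≈ 2.3509)
p(N, I) = I + N
(7262 + 6334)*(-2602 + p(J, g)) = (7262 + 6334)*(-2602 + (134/57 + 127)) = 13596*(-2602 + 7373/57) = 13596*(-140941/57) = -638744612/19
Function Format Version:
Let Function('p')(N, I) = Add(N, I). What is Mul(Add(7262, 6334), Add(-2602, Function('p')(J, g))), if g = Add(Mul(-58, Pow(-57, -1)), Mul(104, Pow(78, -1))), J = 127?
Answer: Rational(-638744612, 19) ≈ -3.3618e+7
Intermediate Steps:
g = Rational(134, 57) (g = Add(Mul(-58, Rational(-1, 57)), Mul(104, Rational(1, 78))) = Add(Rational(58, 57), Rational(4, 3)) = Rational(134, 57) ≈ 2.3509)
Function('p')(N, I) = Add(I, N)
Mul(Add(7262, 6334), Add(-2602, Function('p')(J, g))) = Mul(Add(7262, 6334), Add(-2602, Add(Rational(134, 57), 127))) = Mul(13596, Add(-2602, Rational(7373, 57))) = Mul(13596, Rational(-140941, 57)) = Rational(-638744612, 19)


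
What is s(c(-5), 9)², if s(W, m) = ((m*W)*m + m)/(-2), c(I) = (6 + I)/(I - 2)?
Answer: 81/49 ≈ 1.6531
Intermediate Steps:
c(I) = (6 + I)/(-2 + I)
s(W, m) = -m/2 - W*m²/2 (s(W, m) = ((W*m)*m + m)*(-½) = (W*m² + m)*(-½) = (m + W*m²)*(-½) = -m/2 - W*m²/2)
s(c(-5), 9)² = (-½*9*(1 + ((6 - 5)/(-2 - 5))*9))² = (-½*9*(1 + (1/(-7))*9))² = (-½*9*(1 - ⅐*1*9))² = (-½*9*(1 - ⅐*9))² = (-½*9*(1 - 9/7))² = (-½*9*(-2/7))² = (9/7)² = 81/49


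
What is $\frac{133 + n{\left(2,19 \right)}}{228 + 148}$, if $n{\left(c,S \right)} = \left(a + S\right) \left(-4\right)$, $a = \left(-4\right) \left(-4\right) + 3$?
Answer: $- \frac{19}{376} \approx -0.050532$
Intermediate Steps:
$a = 19$ ($a = 16 + 3 = 19$)
$n{\left(c,S \right)} = -76 - 4 S$ ($n{\left(c,S \right)} = \left(19 + S\right) \left(-4\right) = -76 - 4 S$)
$\frac{133 + n{\left(2,19 \right)}}{228 + 148} = \frac{133 - 152}{228 + 148} = \frac{133 - 152}{376} = \left(133 - 152\right) \frac{1}{376} = \left(-19\right) \frac{1}{376} = - \frac{19}{376}$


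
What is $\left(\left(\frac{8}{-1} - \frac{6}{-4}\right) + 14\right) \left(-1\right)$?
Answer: $- \frac{15}{2} \approx -7.5$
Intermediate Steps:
$\left(\left(\frac{8}{-1} - \frac{6}{-4}\right) + 14\right) \left(-1\right) = \left(\left(8 \left(-1\right) - - \frac{3}{2}\right) + 14\right) \left(-1\right) = \left(\left(-8 + \frac{3}{2}\right) + 14\right) \left(-1\right) = \left(- \frac{13}{2} + 14\right) \left(-1\right) = \frac{15}{2} \left(-1\right) = - \frac{15}{2}$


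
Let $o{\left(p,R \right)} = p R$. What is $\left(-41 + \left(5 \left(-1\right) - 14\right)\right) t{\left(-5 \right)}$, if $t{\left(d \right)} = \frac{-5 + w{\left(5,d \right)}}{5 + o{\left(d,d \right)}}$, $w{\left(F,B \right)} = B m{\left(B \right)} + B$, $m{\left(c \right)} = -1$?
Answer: $10$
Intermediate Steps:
$o{\left(p,R \right)} = R p$
$w{\left(F,B \right)} = 0$ ($w{\left(F,B \right)} = B \left(-1\right) + B = - B + B = 0$)
$t{\left(d \right)} = - \frac{5}{5 + d^{2}}$ ($t{\left(d \right)} = \frac{-5 + 0}{5 + d d} = - \frac{5}{5 + d^{2}}$)
$\left(-41 + \left(5 \left(-1\right) - 14\right)\right) t{\left(-5 \right)} = \left(-41 + \left(5 \left(-1\right) - 14\right)\right) \left(- \frac{5}{5 + \left(-5\right)^{2}}\right) = \left(-41 - 19\right) \left(- \frac{5}{5 + 25}\right) = \left(-41 - 19\right) \left(- \frac{5}{30}\right) = - 60 \left(\left(-5\right) \frac{1}{30}\right) = \left(-60\right) \left(- \frac{1}{6}\right) = 10$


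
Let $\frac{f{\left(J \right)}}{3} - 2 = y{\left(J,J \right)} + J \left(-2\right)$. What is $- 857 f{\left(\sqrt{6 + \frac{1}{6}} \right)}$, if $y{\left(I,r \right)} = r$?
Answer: $-5142 + \frac{857 \sqrt{222}}{2} \approx 1242.5$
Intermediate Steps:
$f{\left(J \right)} = 6 - 3 J$ ($f{\left(J \right)} = 6 + 3 \left(J + J \left(-2\right)\right) = 6 + 3 \left(J - 2 J\right) = 6 + 3 \left(- J\right) = 6 - 3 J$)
$- 857 f{\left(\sqrt{6 + \frac{1}{6}} \right)} = - 857 \left(6 - 3 \sqrt{6 + \frac{1}{6}}\right) = - 857 \left(6 - 3 \sqrt{\frac{37}{6}}\right) = - 857 \left(6 - 3 \frac{\sqrt{222}}{6}\right) = - 857 \left(6 - \frac{\sqrt{222}}{2}\right) = -5142 + \frac{857 \sqrt{222}}{2}$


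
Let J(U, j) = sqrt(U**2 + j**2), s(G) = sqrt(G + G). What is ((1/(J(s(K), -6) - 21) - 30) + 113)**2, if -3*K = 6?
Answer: 1150973508/167281 - 271408*sqrt(2)/167281 ≈ 6878.2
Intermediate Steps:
K = -2 (K = -1/3*6 = -2)
s(G) = sqrt(2)*sqrt(G) (s(G) = sqrt(2*G) = sqrt(2)*sqrt(G))
((1/(J(s(K), -6) - 21) - 30) + 113)**2 = ((1/(sqrt((sqrt(2)*sqrt(-2))**2 + (-6)**2) - 21) - 30) + 113)**2 = ((1/(sqrt((sqrt(2)*(I*sqrt(2)))**2 + 36) - 21) - 30) + 113)**2 = ((1/(sqrt((2*I)**2 + 36) - 21) - 30) + 113)**2 = ((1/(sqrt(-4 + 36) - 21) - 30) + 113)**2 = ((1/(sqrt(32) - 21) - 30) + 113)**2 = ((1/(4*sqrt(2) - 21) - 30) + 113)**2 = ((1/(-21 + 4*sqrt(2)) - 30) + 113)**2 = ((-30 + 1/(-21 + 4*sqrt(2))) + 113)**2 = (83 + 1/(-21 + 4*sqrt(2)))**2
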